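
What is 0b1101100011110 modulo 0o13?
Convert 0b1101100011110 (binary) → 4096 + 2048 + 512 + 256 + 16 + 8 + 4 + 2 = 6942 (decimal)
Convert 0o13 (octal) → 1×8 + 3 = 11 (decimal)
Compute 6942 mod 11 = 1
1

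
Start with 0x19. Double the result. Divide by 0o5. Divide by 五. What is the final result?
Convert 0x19 (hexadecimal) → 1×16 + 9 = 25 (decimal)
Start: 25
25 × 2 = 50
Convert 0o5 (octal) → 5 (decimal)
50 ÷ 5 = 10
Convert 五 (Chinese numeral) → 5 (decimal)
10 ÷ 5 = 2
2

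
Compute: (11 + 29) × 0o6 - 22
Convert 0o6 (octal) → 6 (decimal)
Expression in decimal: (11 + 29) × 6 - 22
Parentheses first: 11 + 29 = 40
Multiply: 40 × 6 = 240
Subtract: 240 - 22 = 218
218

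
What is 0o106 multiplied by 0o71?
Convert 0o106 (octal) → 1×64 + 6 = 70 (decimal)
Convert 0o71 (octal) → 7×8 + 1 = 57 (decimal)
Compute 70 × 57 = 3990
3990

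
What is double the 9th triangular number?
The 9th triangular number = 9×10/2 = 45
Compute 45 × 2 = 90
90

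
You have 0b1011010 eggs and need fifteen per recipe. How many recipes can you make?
Convert 0b1011010 (binary) → 64 + 16 + 8 + 2 = 90 (decimal)
Convert fifteen (English words) → 15 (decimal)
Compute 90 ÷ 15 = 6
6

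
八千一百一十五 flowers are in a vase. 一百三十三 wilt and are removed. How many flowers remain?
Convert 八千一百一十五 (Chinese numeral) → 8×1000 + 1×100 + 1×10 + 5 = 8115 (decimal)
Convert 一百三十三 (Chinese numeral) → 1×100 + 3×10 + 3 = 133 (decimal)
Compute 8115 - 133 = 7982
7982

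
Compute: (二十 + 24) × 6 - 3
Convert 二十 (Chinese numeral) → 2×10 = 20 (decimal)
Expression in decimal: (20 + 24) × 6 - 3
Parentheses first: 20 + 24 = 44
Multiply: 44 × 6 = 264
Subtract: 264 - 3 = 261
261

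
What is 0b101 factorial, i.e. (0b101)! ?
Convert 0b101 (binary) → 4 + 1 = 5 (decimal)
Compute 5! = 120
120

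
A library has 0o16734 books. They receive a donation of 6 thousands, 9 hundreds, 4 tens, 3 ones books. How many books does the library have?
Convert 0o16734 (octal) → 1×4096 + 6×512 + 7×64 + 3×8 + 4 = 7644 (decimal)
Convert 6 thousands, 9 hundreds, 4 tens, 3 ones (place-value notation) → 6×1000 + 9×100 + 4×10 + 3 = 6943 (decimal)
Compute 7644 + 6943 = 14587
14587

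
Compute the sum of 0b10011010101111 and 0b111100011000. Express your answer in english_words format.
Convert 0b10011010101111 (binary) → 8192 + 1024 + 512 + 128 + 32 + 8 + 4 + 2 + 1 = 9903 (decimal)
Convert 0b111100011000 (binary) → 2048 + 1024 + 512 + 256 + 16 + 8 = 3864 (decimal)
Compute 9903 + 3864 = 13767
Convert 13767 (decimal) → 13767 = 13×1000 + 7×100 + 67 → thirteen thousand seven hundred sixty-seven (English words)
thirteen thousand seven hundred sixty-seven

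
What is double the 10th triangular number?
The 10th triangular number = 10×11/2 = 55
Compute 55 × 2 = 110
110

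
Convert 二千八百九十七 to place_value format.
Convert 二千八百九十七 (Chinese numeral) → 2×1000 + 8×100 + 9×10 + 7 = 2897 (decimal)
Convert 2897 (decimal) → 2897 = 2×1000 + 8×100 + 9×10 + 7 → 2 thousands, 8 hundreds, 9 tens, 7 ones (place-value notation)
2 thousands, 8 hundreds, 9 tens, 7 ones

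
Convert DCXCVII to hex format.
Convert DCXCVII (Roman numeral) → 500 + 100 + 90 + 5 + 1 + 1 = 697 (decimal)
Convert 697 (decimal) → 697 = 2×256 + 11×16 + 9 → 0x2B9 (hexadecimal)
0x2B9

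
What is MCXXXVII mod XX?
Convert MCXXXVII (Roman numeral) → 1000 + 100 + 10 + 10 + 10 + 5 + 1 + 1 = 1137 (decimal)
Convert XX (Roman numeral) → 10 + 10 = 20 (decimal)
Compute 1137 mod 20 = 17
17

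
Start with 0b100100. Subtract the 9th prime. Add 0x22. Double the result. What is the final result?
Convert 0b100100 (binary) → 32 + 4 = 36 (decimal)
Start: 36
Convert the 9th prime (prime index) → 23 (decimal)
36 - 23 = 13
Convert 0x22 (hexadecimal) → 2×16 + 2 = 34 (decimal)
13 + 34 = 47
47 × 2 = 94
94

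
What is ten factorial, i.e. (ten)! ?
Convert ten (English words) → 10 (decimal)
Compute 10! = 3628800
3628800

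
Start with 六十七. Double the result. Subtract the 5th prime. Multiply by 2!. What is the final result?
Convert 六十七 (Chinese numeral) → 6×10 + 7 = 67 (decimal)
Start: 67
67 × 2 = 134
Convert the 5th prime (prime index) → 11 (decimal)
134 - 11 = 123
Convert 2! (factorial) → 2 (decimal)
123 × 2 = 246
246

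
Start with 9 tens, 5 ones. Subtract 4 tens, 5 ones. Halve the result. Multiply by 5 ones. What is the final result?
Convert 9 tens, 5 ones (place-value notation) → 9×10 + 5 = 95 (decimal)
Start: 95
Convert 4 tens, 5 ones (place-value notation) → 4×10 + 5 = 45 (decimal)
95 - 45 = 50
50 ÷ 2 = 25
Convert 5 ones (place-value notation) → 5 (decimal)
25 × 5 = 125
125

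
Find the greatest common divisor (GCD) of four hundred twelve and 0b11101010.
Convert four hundred twelve (English words) → 4×100 + 12 = 412 (decimal)
Convert 0b11101010 (binary) → 128 + 64 + 32 + 8 + 2 = 234 (decimal)
Compute gcd(412, 234) = 2
2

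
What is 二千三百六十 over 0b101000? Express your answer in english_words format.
Convert 二千三百六十 (Chinese numeral) → 2×1000 + 3×100 + 6×10 = 2360 (decimal)
Convert 0b101000 (binary) → 32 + 8 = 40 (decimal)
Compute 2360 ÷ 40 = 59
Convert 59 (decimal) → fifty-nine (English words)
fifty-nine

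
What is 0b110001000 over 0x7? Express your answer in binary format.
Convert 0b110001000 (binary) → 256 + 128 + 8 = 392 (decimal)
Convert 0x7 (hexadecimal) → 7 (decimal)
Compute 392 ÷ 7 = 56
Convert 56 (decimal) → 56 = 32 + 16 + 8 → 0b111000 (binary)
0b111000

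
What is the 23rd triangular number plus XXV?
The 23rd triangular number = 23×24/2 = 276
Convert XXV (Roman numeral) → 10 + 10 + 5 = 25 (decimal)
Compute 276 + 25 = 301
301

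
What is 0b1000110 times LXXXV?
Convert 0b1000110 (binary) → 64 + 4 + 2 = 70 (decimal)
Convert LXXXV (Roman numeral) → 50 + 10 + 10 + 10 + 5 = 85 (decimal)
Compute 70 × 85 = 5950
5950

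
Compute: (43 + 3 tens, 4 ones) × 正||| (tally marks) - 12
Convert 3 tens, 4 ones (place-value notation) → 3×10 + 4 = 34 (decimal)
Convert 正||| (tally marks) → 5 + 3 = 8 (decimal)
Expression in decimal: (43 + 34) × 8 - 12
Parentheses first: 43 + 34 = 77
Multiply: 77 × 8 = 616
Subtract: 616 - 12 = 604
604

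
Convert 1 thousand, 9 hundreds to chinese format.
Convert 1 thousand, 9 hundreds (place-value notation) → 1×1000 + 9×100 = 1900 (decimal)
Convert 1900 (decimal) → 1900 = 1×1000 + 9×100 → 一千九百 (Chinese numeral)
一千九百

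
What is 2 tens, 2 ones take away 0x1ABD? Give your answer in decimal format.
Convert 2 tens, 2 ones (place-value notation) → 2×10 + 2 = 22 (decimal)
Convert 0x1ABD (hexadecimal) → 1×4096 + 10×256 + 11×16 + 13 = 6845 (decimal)
Compute 22 - 6845 = -6823
-6823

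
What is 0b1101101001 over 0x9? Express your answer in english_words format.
Convert 0b1101101001 (binary) → 512 + 256 + 64 + 32 + 8 + 1 = 873 (decimal)
Convert 0x9 (hexadecimal) → 9 (decimal)
Compute 873 ÷ 9 = 97
Convert 97 (decimal) → ninety-seven (English words)
ninety-seven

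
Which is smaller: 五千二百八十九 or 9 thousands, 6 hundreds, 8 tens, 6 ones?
Convert 五千二百八十九 (Chinese numeral) → 5×1000 + 2×100 + 8×10 + 9 = 5289 (decimal)
Convert 9 thousands, 6 hundreds, 8 tens, 6 ones (place-value notation) → 9×1000 + 6×100 + 8×10 + 6 = 9686 (decimal)
Compare 5289 vs 9686: smaller = 5289
5289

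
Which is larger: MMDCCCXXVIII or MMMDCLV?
Convert MMDCCCXXVIII (Roman numeral) → 1000 + 1000 + 500 + 100 + 100 + 100 + 10 + 10 + 5 + 1 + 1 + 1 = 2828 (decimal)
Convert MMMDCLV (Roman numeral) → 1000 + 1000 + 1000 + 500 + 100 + 50 + 5 = 3655 (decimal)
Compare 2828 vs 3655: larger = 3655
3655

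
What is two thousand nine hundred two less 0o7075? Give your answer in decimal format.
Convert two thousand nine hundred two (English words) → 2×1000 + 9×100 + 2 = 2902 (decimal)
Convert 0o7075 (octal) → 7×512 + 7×8 + 5 = 3645 (decimal)
Compute 2902 - 3645 = -743
-743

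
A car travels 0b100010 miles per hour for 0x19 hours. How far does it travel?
Convert 0b100010 (binary) → 32 + 2 = 34 (decimal)
Convert 0x19 (hexadecimal) → 1×16 + 9 = 25 (decimal)
Compute 34 × 25 = 850
850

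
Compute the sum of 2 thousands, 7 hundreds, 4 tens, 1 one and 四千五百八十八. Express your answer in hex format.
Convert 2 thousands, 7 hundreds, 4 tens, 1 one (place-value notation) → 2×1000 + 7×100 + 4×10 + 1 = 2741 (decimal)
Convert 四千五百八十八 (Chinese numeral) → 4×1000 + 5×100 + 8×10 + 8 = 4588 (decimal)
Compute 2741 + 4588 = 7329
Convert 7329 (decimal) → 7329 = 1×4096 + 12×256 + 10×16 + 1 → 0x1CA1 (hexadecimal)
0x1CA1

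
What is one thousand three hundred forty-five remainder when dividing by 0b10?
Convert one thousand three hundred forty-five (English words) → 1×1000 + 3×100 + 45 = 1345 (decimal)
Convert 0b10 (binary) → 2 (decimal)
Compute 1345 mod 2 = 1
1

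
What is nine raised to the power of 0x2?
Convert nine (English words) → 9 (decimal)
Convert 0x2 (hexadecimal) → 2 (decimal)
Compute 9 ^ 2 = 81
81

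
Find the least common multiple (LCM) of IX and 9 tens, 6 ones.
Convert IX (Roman numeral) → 9 (decimal)
Convert 9 tens, 6 ones (place-value notation) → 9×10 + 6 = 96 (decimal)
Compute lcm(9, 96) = 288
288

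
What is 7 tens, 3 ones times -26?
Convert 7 tens, 3 ones (place-value notation) → 7×10 + 3 = 73 (decimal)
Compute 73 × -26 = -1898
-1898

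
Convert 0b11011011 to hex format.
Convert 0b11011011 (binary) → 128 + 64 + 16 + 8 + 2 + 1 = 219 (decimal)
Convert 219 (decimal) → 219 = 13×16 + 11 → 0xDB (hexadecimal)
0xDB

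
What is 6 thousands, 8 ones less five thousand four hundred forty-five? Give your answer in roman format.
Convert 6 thousands, 8 ones (place-value notation) → 6×1000 + 8 = 6008 (decimal)
Convert five thousand four hundred forty-five (English words) → 5×1000 + 4×100 + 45 = 5445 (decimal)
Compute 6008 - 5445 = 563
Convert 563 (decimal) → 563 = 500 + 50 + 10 + 1 + 1 + 1 → DLXIII (Roman numeral)
DLXIII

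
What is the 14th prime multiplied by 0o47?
Convert the 14th prime (prime index) → 43 (decimal)
Convert 0o47 (octal) → 4×8 + 7 = 39 (decimal)
Compute 43 × 39 = 1677
1677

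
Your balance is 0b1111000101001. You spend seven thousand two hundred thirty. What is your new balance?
Convert 0b1111000101001 (binary) → 4096 + 2048 + 1024 + 512 + 32 + 8 + 1 = 7721 (decimal)
Convert seven thousand two hundred thirty (English words) → 7×1000 + 2×100 + 30 = 7230 (decimal)
Compute 7721 - 7230 = 491
491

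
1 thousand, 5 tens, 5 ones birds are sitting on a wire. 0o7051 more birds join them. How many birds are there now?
Convert 1 thousand, 5 tens, 5 ones (place-value notation) → 1×1000 + 5×10 + 5 = 1055 (decimal)
Convert 0o7051 (octal) → 7×512 + 5×8 + 1 = 3625 (decimal)
Compute 1055 + 3625 = 4680
4680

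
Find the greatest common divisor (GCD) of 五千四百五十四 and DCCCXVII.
Convert 五千四百五十四 (Chinese numeral) → 5×1000 + 4×100 + 5×10 + 4 = 5454 (decimal)
Convert DCCCXVII (Roman numeral) → 500 + 100 + 100 + 100 + 10 + 5 + 1 + 1 = 817 (decimal)
Compute gcd(5454, 817) = 1
1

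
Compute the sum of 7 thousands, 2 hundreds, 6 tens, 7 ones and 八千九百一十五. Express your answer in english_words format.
Convert 7 thousands, 2 hundreds, 6 tens, 7 ones (place-value notation) → 7×1000 + 2×100 + 6×10 + 7 = 7267 (decimal)
Convert 八千九百一十五 (Chinese numeral) → 8×1000 + 9×100 + 1×10 + 5 = 8915 (decimal)
Compute 7267 + 8915 = 16182
Convert 16182 (decimal) → 16182 = 16×1000 + 1×100 + 82 → sixteen thousand one hundred eighty-two (English words)
sixteen thousand one hundred eighty-two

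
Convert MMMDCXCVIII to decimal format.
Convert MMMDCXCVIII (Roman numeral) → 1000 + 1000 + 1000 + 500 + 100 + 90 + 5 + 1 + 1 + 1 = 3698 (decimal)
3698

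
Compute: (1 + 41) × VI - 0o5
Convert VI (Roman numeral) → 5 + 1 = 6 (decimal)
Convert 0o5 (octal) → 5 (decimal)
Expression in decimal: (1 + 41) × 6 - 5
Parentheses first: 1 + 41 = 42
Multiply: 42 × 6 = 252
Subtract: 252 - 5 = 247
247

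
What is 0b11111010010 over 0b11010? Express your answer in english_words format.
Convert 0b11111010010 (binary) → 1024 + 512 + 256 + 128 + 64 + 16 + 2 = 2002 (decimal)
Convert 0b11010 (binary) → 16 + 8 + 2 = 26 (decimal)
Compute 2002 ÷ 26 = 77
Convert 77 (decimal) → seventy-seven (English words)
seventy-seven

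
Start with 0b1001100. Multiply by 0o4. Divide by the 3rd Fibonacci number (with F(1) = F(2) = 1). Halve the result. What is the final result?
Convert 0b1001100 (binary) → 64 + 8 + 4 = 76 (decimal)
Start: 76
Convert 0o4 (octal) → 4 (decimal)
76 × 4 = 304
Convert the 3rd Fibonacci number (with F(1) = F(2) = 1) (Fibonacci index) → 1, 1, 2 → 2 (decimal)
304 ÷ 2 = 152
152 ÷ 2 = 76
76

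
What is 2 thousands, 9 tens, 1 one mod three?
Convert 2 thousands, 9 tens, 1 one (place-value notation) → 2×1000 + 9×10 + 1 = 2091 (decimal)
Convert three (English words) → 3 (decimal)
Compute 2091 mod 3 = 0
0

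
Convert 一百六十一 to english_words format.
Convert 一百六十一 (Chinese numeral) → 1×100 + 6×10 + 1 = 161 (decimal)
Convert 161 (decimal) → 161 = 1×100 + 61 → one hundred sixty-one (English words)
one hundred sixty-one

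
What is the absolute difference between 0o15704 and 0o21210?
Convert 0o15704 (octal) → 1×4096 + 5×512 + 7×64 + 4 = 7108 (decimal)
Convert 0o21210 (octal) → 2×4096 + 1×512 + 2×64 + 1×8 = 8840 (decimal)
Compute |7108 - 8840| = 1732
1732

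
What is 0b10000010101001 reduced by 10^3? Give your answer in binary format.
Convert 0b10000010101001 (binary) → 8192 + 128 + 32 + 8 + 1 = 8361 (decimal)
Convert 10^3 (power) → 1000 (decimal)
Compute 8361 - 1000 = 7361
Convert 7361 (decimal) → 7361 = 4096 + 2048 + 1024 + 128 + 64 + 1 → 0b1110011000001 (binary)
0b1110011000001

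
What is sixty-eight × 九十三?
Convert sixty-eight (English words) → 68 (decimal)
Convert 九十三 (Chinese numeral) → 9×10 + 3 = 93 (decimal)
Compute 68 × 93 = 6324
6324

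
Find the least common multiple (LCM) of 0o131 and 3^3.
Convert 0o131 (octal) → 1×64 + 3×8 + 1 = 89 (decimal)
Convert 3^3 (power) → 27 (decimal)
Compute lcm(89, 27) = 2403
2403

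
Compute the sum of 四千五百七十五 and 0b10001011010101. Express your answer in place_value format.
Convert 四千五百七十五 (Chinese numeral) → 4×1000 + 5×100 + 7×10 + 5 = 4575 (decimal)
Convert 0b10001011010101 (binary) → 8192 + 512 + 128 + 64 + 16 + 4 + 1 = 8917 (decimal)
Compute 4575 + 8917 = 13492
Convert 13492 (decimal) → 13492 = 13×1000 + 4×100 + 9×10 + 2 → 13 thousands, 4 hundreds, 9 tens, 2 ones (place-value notation)
13 thousands, 4 hundreds, 9 tens, 2 ones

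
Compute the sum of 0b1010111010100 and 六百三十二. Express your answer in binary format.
Convert 0b1010111010100 (binary) → 4096 + 1024 + 256 + 128 + 64 + 16 + 4 = 5588 (decimal)
Convert 六百三十二 (Chinese numeral) → 6×100 + 3×10 + 2 = 632 (decimal)
Compute 5588 + 632 = 6220
Convert 6220 (decimal) → 6220 = 4096 + 2048 + 64 + 8 + 4 → 0b1100001001100 (binary)
0b1100001001100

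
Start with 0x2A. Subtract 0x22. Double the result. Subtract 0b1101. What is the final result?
Convert 0x2A (hexadecimal) → 2×16 + 10 = 42 (decimal)
Start: 42
Convert 0x22 (hexadecimal) → 2×16 + 2 = 34 (decimal)
42 - 34 = 8
8 × 2 = 16
Convert 0b1101 (binary) → 8 + 4 + 1 = 13 (decimal)
16 - 13 = 3
3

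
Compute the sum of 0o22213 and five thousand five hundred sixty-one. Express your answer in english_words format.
Convert 0o22213 (octal) → 2×4096 + 2×512 + 2×64 + 1×8 + 3 = 9355 (decimal)
Convert five thousand five hundred sixty-one (English words) → 5×1000 + 5×100 + 61 = 5561 (decimal)
Compute 9355 + 5561 = 14916
Convert 14916 (decimal) → 14916 = 14×1000 + 9×100 + 16 → fourteen thousand nine hundred sixteen (English words)
fourteen thousand nine hundred sixteen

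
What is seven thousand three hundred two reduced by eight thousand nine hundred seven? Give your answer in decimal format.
Convert seven thousand three hundred two (English words) → 7×1000 + 3×100 + 2 = 7302 (decimal)
Convert eight thousand nine hundred seven (English words) → 8×1000 + 9×100 + 7 = 8907 (decimal)
Compute 7302 - 8907 = -1605
-1605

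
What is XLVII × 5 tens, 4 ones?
Convert XLVII (Roman numeral) → 40 + 5 + 1 + 1 = 47 (decimal)
Convert 5 tens, 4 ones (place-value notation) → 5×10 + 4 = 54 (decimal)
Compute 47 × 54 = 2538
2538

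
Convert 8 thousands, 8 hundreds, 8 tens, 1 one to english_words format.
Convert 8 thousands, 8 hundreds, 8 tens, 1 one (place-value notation) → 8×1000 + 8×100 + 8×10 + 1 = 8881 (decimal)
Convert 8881 (decimal) → 8881 = 8×1000 + 8×100 + 81 → eight thousand eight hundred eighty-one (English words)
eight thousand eight hundred eighty-one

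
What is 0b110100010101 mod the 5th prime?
Convert 0b110100010101 (binary) → 2048 + 1024 + 256 + 16 + 4 + 1 = 3349 (decimal)
Convert the 5th prime (prime index) → 11 (decimal)
Compute 3349 mod 11 = 5
5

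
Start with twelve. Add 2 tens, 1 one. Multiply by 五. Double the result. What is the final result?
Convert twelve (English words) → 12 (decimal)
Start: 12
Convert 2 tens, 1 one (place-value notation) → 2×10 + 1 = 21 (decimal)
12 + 21 = 33
Convert 五 (Chinese numeral) → 5 (decimal)
33 × 5 = 165
165 × 2 = 330
330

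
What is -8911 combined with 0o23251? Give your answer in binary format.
Convert 0o23251 (octal) → 2×4096 + 3×512 + 2×64 + 5×8 + 1 = 9897 (decimal)
Compute -8911 + 9897 = 986
Convert 986 (decimal) → 986 = 512 + 256 + 128 + 64 + 16 + 8 + 2 → 0b1111011010 (binary)
0b1111011010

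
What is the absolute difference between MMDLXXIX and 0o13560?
Convert MMDLXXIX (Roman numeral) → 1000 + 1000 + 500 + 50 + 10 + 10 + 9 = 2579 (decimal)
Convert 0o13560 (octal) → 1×4096 + 3×512 + 5×64 + 6×8 = 6000 (decimal)
Compute |2579 - 6000| = 3421
3421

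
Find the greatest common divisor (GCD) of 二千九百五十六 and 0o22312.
Convert 二千九百五十六 (Chinese numeral) → 2×1000 + 9×100 + 5×10 + 6 = 2956 (decimal)
Convert 0o22312 (octal) → 2×4096 + 2×512 + 3×64 + 1×8 + 2 = 9418 (decimal)
Compute gcd(2956, 9418) = 2
2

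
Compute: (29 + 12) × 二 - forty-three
Convert 二 (Chinese numeral) → 2 (decimal)
Convert forty-three (English words) → 43 (decimal)
Expression in decimal: (29 + 12) × 2 - 43
Parentheses first: 29 + 12 = 41
Multiply: 41 × 2 = 82
Subtract: 82 - 43 = 39
39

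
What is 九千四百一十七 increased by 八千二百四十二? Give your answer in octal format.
Convert 九千四百一十七 (Chinese numeral) → 9×1000 + 4×100 + 1×10 + 7 = 9417 (decimal)
Convert 八千二百四十二 (Chinese numeral) → 8×1000 + 2×100 + 4×10 + 2 = 8242 (decimal)
Compute 9417 + 8242 = 17659
Convert 17659 (decimal) → 17659 = 4×4096 + 2×512 + 3×64 + 7×8 + 3 → 0o42373 (octal)
0o42373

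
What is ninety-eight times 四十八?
Convert ninety-eight (English words) → 98 (decimal)
Convert 四十八 (Chinese numeral) → 4×10 + 8 = 48 (decimal)
Compute 98 × 48 = 4704
4704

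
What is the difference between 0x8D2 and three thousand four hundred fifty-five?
Convert 0x8D2 (hexadecimal) → 8×256 + 13×16 + 2 = 2258 (decimal)
Convert three thousand four hundred fifty-five (English words) → 3×1000 + 4×100 + 55 = 3455 (decimal)
Difference: |2258 - 3455| = 1197
1197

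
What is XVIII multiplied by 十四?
Convert XVIII (Roman numeral) → 10 + 5 + 1 + 1 + 1 = 18 (decimal)
Convert 十四 (Chinese numeral) → 1×10 + 4 = 14 (decimal)
Compute 18 × 14 = 252
252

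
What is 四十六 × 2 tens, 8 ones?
Convert 四十六 (Chinese numeral) → 4×10 + 6 = 46 (decimal)
Convert 2 tens, 8 ones (place-value notation) → 2×10 + 8 = 28 (decimal)
Compute 46 × 28 = 1288
1288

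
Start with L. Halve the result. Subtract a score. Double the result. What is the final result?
Convert L (Roman numeral) → 50 (decimal)
Start: 50
50 ÷ 2 = 25
Convert a score (colloquial) → 20 (decimal)
25 - 20 = 5
5 × 2 = 10
10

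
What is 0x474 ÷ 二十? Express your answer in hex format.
Convert 0x474 (hexadecimal) → 4×256 + 7×16 + 4 = 1140 (decimal)
Convert 二十 (Chinese numeral) → 2×10 = 20 (decimal)
Compute 1140 ÷ 20 = 57
Convert 57 (decimal) → 57 = 3×16 + 9 → 0x39 (hexadecimal)
0x39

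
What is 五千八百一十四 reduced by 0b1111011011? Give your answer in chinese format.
Convert 五千八百一十四 (Chinese numeral) → 5×1000 + 8×100 + 1×10 + 4 = 5814 (decimal)
Convert 0b1111011011 (binary) → 512 + 256 + 128 + 64 + 16 + 8 + 2 + 1 = 987 (decimal)
Compute 5814 - 987 = 4827
Convert 4827 (decimal) → 4827 = 4×1000 + 8×100 + 2×10 + 7 → 四千八百二十七 (Chinese numeral)
四千八百二十七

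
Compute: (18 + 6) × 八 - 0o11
Convert 八 (Chinese numeral) → 8 (decimal)
Convert 0o11 (octal) → 1×8 + 1 = 9 (decimal)
Expression in decimal: (18 + 6) × 8 - 9
Parentheses first: 18 + 6 = 24
Multiply: 24 × 8 = 192
Subtract: 192 - 9 = 183
183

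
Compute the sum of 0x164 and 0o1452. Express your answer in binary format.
Convert 0x164 (hexadecimal) → 1×256 + 6×16 + 4 = 356 (decimal)
Convert 0o1452 (octal) → 1×512 + 4×64 + 5×8 + 2 = 810 (decimal)
Compute 356 + 810 = 1166
Convert 1166 (decimal) → 1166 = 1024 + 128 + 8 + 4 + 2 → 0b10010001110 (binary)
0b10010001110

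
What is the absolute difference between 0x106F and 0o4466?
Convert 0x106F (hexadecimal) → 1×4096 + 6×16 + 15 = 4207 (decimal)
Convert 0o4466 (octal) → 4×512 + 4×64 + 6×8 + 6 = 2358 (decimal)
Compute |4207 - 2358| = 1849
1849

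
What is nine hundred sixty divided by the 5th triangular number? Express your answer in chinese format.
Convert nine hundred sixty (English words) → 9×100 + 60 = 960 (decimal)
Convert the 5th triangular number (triangular index) → 5×6/2 = 15 (decimal)
Compute 960 ÷ 15 = 64
Convert 64 (decimal) → 64 = 6×10 + 4 → 六十四 (Chinese numeral)
六十四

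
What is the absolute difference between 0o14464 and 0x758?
Convert 0o14464 (octal) → 1×4096 + 4×512 + 4×64 + 6×8 + 4 = 6452 (decimal)
Convert 0x758 (hexadecimal) → 7×256 + 5×16 + 8 = 1880 (decimal)
Compute |6452 - 1880| = 4572
4572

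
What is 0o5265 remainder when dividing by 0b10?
Convert 0o5265 (octal) → 5×512 + 2×64 + 6×8 + 5 = 2741 (decimal)
Convert 0b10 (binary) → 2 (decimal)
Compute 2741 mod 2 = 1
1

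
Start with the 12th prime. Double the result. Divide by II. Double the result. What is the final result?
Convert the 12th prime (prime index) → 37 (decimal)
Start: 37
37 × 2 = 74
Convert II (Roman numeral) → 1 + 1 = 2 (decimal)
74 ÷ 2 = 37
37 × 2 = 74
74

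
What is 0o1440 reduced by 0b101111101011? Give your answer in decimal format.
Convert 0o1440 (octal) → 1×512 + 4×64 + 4×8 = 800 (decimal)
Convert 0b101111101011 (binary) → 2048 + 512 + 256 + 128 + 64 + 32 + 8 + 2 + 1 = 3051 (decimal)
Compute 800 - 3051 = -2251
-2251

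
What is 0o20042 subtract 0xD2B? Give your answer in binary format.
Convert 0o20042 (octal) → 2×4096 + 4×8 + 2 = 8226 (decimal)
Convert 0xD2B (hexadecimal) → 13×256 + 2×16 + 11 = 3371 (decimal)
Compute 8226 - 3371 = 4855
Convert 4855 (decimal) → 4855 = 4096 + 512 + 128 + 64 + 32 + 16 + 4 + 2 + 1 → 0b1001011110111 (binary)
0b1001011110111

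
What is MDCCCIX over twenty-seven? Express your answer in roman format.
Convert MDCCCIX (Roman numeral) → 1000 + 500 + 100 + 100 + 100 + 9 = 1809 (decimal)
Convert twenty-seven (English words) → 27 (decimal)
Compute 1809 ÷ 27 = 67
Convert 67 (decimal) → 67 = 50 + 10 + 5 + 1 + 1 → LXVII (Roman numeral)
LXVII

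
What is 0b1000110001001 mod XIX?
Convert 0b1000110001001 (binary) → 4096 + 256 + 128 + 8 + 1 = 4489 (decimal)
Convert XIX (Roman numeral) → 10 + 9 = 19 (decimal)
Compute 4489 mod 19 = 5
5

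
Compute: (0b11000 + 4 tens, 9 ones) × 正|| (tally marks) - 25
Convert 0b11000 (binary) → 16 + 8 = 24 (decimal)
Convert 4 tens, 9 ones (place-value notation) → 4×10 + 9 = 49 (decimal)
Convert 正|| (tally marks) → 5 + 2 = 7 (decimal)
Expression in decimal: (24 + 49) × 7 - 25
Parentheses first: 24 + 49 = 73
Multiply: 73 × 7 = 511
Subtract: 511 - 25 = 486
486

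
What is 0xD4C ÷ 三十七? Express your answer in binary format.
Convert 0xD4C (hexadecimal) → 13×256 + 4×16 + 12 = 3404 (decimal)
Convert 三十七 (Chinese numeral) → 3×10 + 7 = 37 (decimal)
Compute 3404 ÷ 37 = 92
Convert 92 (decimal) → 92 = 64 + 16 + 8 + 4 → 0b1011100 (binary)
0b1011100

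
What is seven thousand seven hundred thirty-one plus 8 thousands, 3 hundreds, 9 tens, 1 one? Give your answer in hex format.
Convert seven thousand seven hundred thirty-one (English words) → 7×1000 + 7×100 + 31 = 7731 (decimal)
Convert 8 thousands, 3 hundreds, 9 tens, 1 one (place-value notation) → 8×1000 + 3×100 + 9×10 + 1 = 8391 (decimal)
Compute 7731 + 8391 = 16122
Convert 16122 (decimal) → 16122 = 3×4096 + 14×256 + 15×16 + 10 → 0x3EFA (hexadecimal)
0x3EFA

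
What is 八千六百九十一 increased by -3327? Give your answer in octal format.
Convert 八千六百九十一 (Chinese numeral) → 8×1000 + 6×100 + 9×10 + 1 = 8691 (decimal)
Compute 8691 + -3327 = 5364
Convert 5364 (decimal) → 5364 = 1×4096 + 2×512 + 3×64 + 6×8 + 4 → 0o12364 (octal)
0o12364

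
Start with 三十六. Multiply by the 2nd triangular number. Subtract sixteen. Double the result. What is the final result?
Convert 三十六 (Chinese numeral) → 3×10 + 6 = 36 (decimal)
Start: 36
Convert the 2nd triangular number (triangular index) → 2×3/2 = 3 (decimal)
36 × 3 = 108
Convert sixteen (English words) → 16 (decimal)
108 - 16 = 92
92 × 2 = 184
184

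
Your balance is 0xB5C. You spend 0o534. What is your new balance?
Convert 0xB5C (hexadecimal) → 11×256 + 5×16 + 12 = 2908 (decimal)
Convert 0o534 (octal) → 5×64 + 3×8 + 4 = 348 (decimal)
Compute 2908 - 348 = 2560
2560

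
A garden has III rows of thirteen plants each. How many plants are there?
Convert thirteen (English words) → 13 (decimal)
Convert III (Roman numeral) → 1 + 1 + 1 = 3 (decimal)
Compute 13 × 3 = 39
39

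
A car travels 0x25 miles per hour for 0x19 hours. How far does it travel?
Convert 0x25 (hexadecimal) → 2×16 + 5 = 37 (decimal)
Convert 0x19 (hexadecimal) → 1×16 + 9 = 25 (decimal)
Compute 37 × 25 = 925
925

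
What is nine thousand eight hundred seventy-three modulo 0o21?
Convert nine thousand eight hundred seventy-three (English words) → 9×1000 + 8×100 + 73 = 9873 (decimal)
Convert 0o21 (octal) → 2×8 + 1 = 17 (decimal)
Compute 9873 mod 17 = 13
13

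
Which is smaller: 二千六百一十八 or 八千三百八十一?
Convert 二千六百一十八 (Chinese numeral) → 2×1000 + 6×100 + 1×10 + 8 = 2618 (decimal)
Convert 八千三百八十一 (Chinese numeral) → 8×1000 + 3×100 + 8×10 + 1 = 8381 (decimal)
Compare 2618 vs 8381: smaller = 2618
2618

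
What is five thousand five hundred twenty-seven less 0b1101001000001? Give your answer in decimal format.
Convert five thousand five hundred twenty-seven (English words) → 5×1000 + 5×100 + 27 = 5527 (decimal)
Convert 0b1101001000001 (binary) → 4096 + 2048 + 512 + 64 + 1 = 6721 (decimal)
Compute 5527 - 6721 = -1194
-1194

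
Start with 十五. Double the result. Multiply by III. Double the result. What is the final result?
Convert 十五 (Chinese numeral) → 1×10 + 5 = 15 (decimal)
Start: 15
15 × 2 = 30
Convert III (Roman numeral) → 1 + 1 + 1 = 3 (decimal)
30 × 3 = 90
90 × 2 = 180
180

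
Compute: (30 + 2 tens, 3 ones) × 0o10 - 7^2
Convert 2 tens, 3 ones (place-value notation) → 2×10 + 3 = 23 (decimal)
Convert 0o10 (octal) → 1×8 = 8 (decimal)
Convert 7^2 (power) → 49 (decimal)
Expression in decimal: (30 + 23) × 8 - 49
Parentheses first: 30 + 23 = 53
Multiply: 53 × 8 = 424
Subtract: 424 - 49 = 375
375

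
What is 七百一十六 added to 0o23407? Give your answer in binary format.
Convert 七百一十六 (Chinese numeral) → 7×100 + 1×10 + 6 = 716 (decimal)
Convert 0o23407 (octal) → 2×4096 + 3×512 + 4×64 + 7 = 9991 (decimal)
Compute 716 + 9991 = 10707
Convert 10707 (decimal) → 10707 = 8192 + 2048 + 256 + 128 + 64 + 16 + 2 + 1 → 0b10100111010011 (binary)
0b10100111010011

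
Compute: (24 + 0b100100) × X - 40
Convert 0b100100 (binary) → 32 + 4 = 36 (decimal)
Convert X (Roman numeral) → 10 (decimal)
Expression in decimal: (24 + 36) × 10 - 40
Parentheses first: 24 + 36 = 60
Multiply: 60 × 10 = 600
Subtract: 600 - 40 = 560
560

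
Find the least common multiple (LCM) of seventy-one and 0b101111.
Convert seventy-one (English words) → 71 (decimal)
Convert 0b101111 (binary) → 32 + 8 + 4 + 2 + 1 = 47 (decimal)
Compute lcm(71, 47) = 3337
3337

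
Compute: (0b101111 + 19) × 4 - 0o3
Convert 0b101111 (binary) → 32 + 8 + 4 + 2 + 1 = 47 (decimal)
Convert 0o3 (octal) → 3 (decimal)
Expression in decimal: (47 + 19) × 4 - 3
Parentheses first: 47 + 19 = 66
Multiply: 66 × 4 = 264
Subtract: 264 - 3 = 261
261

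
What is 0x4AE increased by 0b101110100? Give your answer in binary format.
Convert 0x4AE (hexadecimal) → 4×256 + 10×16 + 14 = 1198 (decimal)
Convert 0b101110100 (binary) → 256 + 64 + 32 + 16 + 4 = 372 (decimal)
Compute 1198 + 372 = 1570
Convert 1570 (decimal) → 1570 = 1024 + 512 + 32 + 2 → 0b11000100010 (binary)
0b11000100010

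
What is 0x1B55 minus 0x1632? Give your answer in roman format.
Convert 0x1B55 (hexadecimal) → 1×4096 + 11×256 + 5×16 + 5 = 6997 (decimal)
Convert 0x1632 (hexadecimal) → 1×4096 + 6×256 + 3×16 + 2 = 5682 (decimal)
Compute 6997 - 5682 = 1315
Convert 1315 (decimal) → 1315 = 1000 + 100 + 100 + 100 + 10 + 5 → MCCCXV (Roman numeral)
MCCCXV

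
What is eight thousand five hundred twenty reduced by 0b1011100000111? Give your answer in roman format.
Convert eight thousand five hundred twenty (English words) → 8×1000 + 5×100 + 20 = 8520 (decimal)
Convert 0b1011100000111 (binary) → 4096 + 1024 + 512 + 256 + 4 + 2 + 1 = 5895 (decimal)
Compute 8520 - 5895 = 2625
Convert 2625 (decimal) → 2625 = 1000 + 1000 + 500 + 100 + 10 + 10 + 5 → MMDCXXV (Roman numeral)
MMDCXXV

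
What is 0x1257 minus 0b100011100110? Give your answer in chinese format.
Convert 0x1257 (hexadecimal) → 1×4096 + 2×256 + 5×16 + 7 = 4695 (decimal)
Convert 0b100011100110 (binary) → 2048 + 128 + 64 + 32 + 4 + 2 = 2278 (decimal)
Compute 4695 - 2278 = 2417
Convert 2417 (decimal) → 2417 = 2×1000 + 4×100 + 1×10 + 7 → 二千四百一十七 (Chinese numeral)
二千四百一十七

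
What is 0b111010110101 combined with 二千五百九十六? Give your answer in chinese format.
Convert 0b111010110101 (binary) → 2048 + 1024 + 512 + 128 + 32 + 16 + 4 + 1 = 3765 (decimal)
Convert 二千五百九十六 (Chinese numeral) → 2×1000 + 5×100 + 9×10 + 6 = 2596 (decimal)
Compute 3765 + 2596 = 6361
Convert 6361 (decimal) → 6361 = 6×1000 + 3×100 + 6×10 + 1 → 六千三百六十一 (Chinese numeral)
六千三百六十一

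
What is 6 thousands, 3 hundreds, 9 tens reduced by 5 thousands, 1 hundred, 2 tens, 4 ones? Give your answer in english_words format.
Convert 6 thousands, 3 hundreds, 9 tens (place-value notation) → 6×1000 + 3×100 + 9×10 = 6390 (decimal)
Convert 5 thousands, 1 hundred, 2 tens, 4 ones (place-value notation) → 5×1000 + 1×100 + 2×10 + 4 = 5124 (decimal)
Compute 6390 - 5124 = 1266
Convert 1266 (decimal) → 1266 = 1×1000 + 2×100 + 66 → one thousand two hundred sixty-six (English words)
one thousand two hundred sixty-six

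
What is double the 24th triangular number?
The 24th triangular number = 24×25/2 = 300
Compute 300 × 2 = 600
600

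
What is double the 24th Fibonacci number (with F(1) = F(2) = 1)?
The 24th Fibonacci number (with F(1) = F(2) = 1) = 46368
Compute 46368 × 2 = 92736
92736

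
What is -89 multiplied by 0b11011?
Convert 0b11011 (binary) → 16 + 8 + 2 + 1 = 27 (decimal)
Compute -89 × 27 = -2403
-2403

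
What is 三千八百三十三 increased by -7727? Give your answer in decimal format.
Convert 三千八百三十三 (Chinese numeral) → 3×1000 + 8×100 + 3×10 + 3 = 3833 (decimal)
Compute 3833 + -7727 = -3894
-3894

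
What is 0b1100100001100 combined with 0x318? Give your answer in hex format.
Convert 0b1100100001100 (binary) → 4096 + 2048 + 256 + 8 + 4 = 6412 (decimal)
Convert 0x318 (hexadecimal) → 3×256 + 1×16 + 8 = 792 (decimal)
Compute 6412 + 792 = 7204
Convert 7204 (decimal) → 7204 = 1×4096 + 12×256 + 2×16 + 4 → 0x1C24 (hexadecimal)
0x1C24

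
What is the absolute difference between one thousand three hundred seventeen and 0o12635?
Convert one thousand three hundred seventeen (English words) → 1×1000 + 3×100 + 17 = 1317 (decimal)
Convert 0o12635 (octal) → 1×4096 + 2×512 + 6×64 + 3×8 + 5 = 5533 (decimal)
Compute |1317 - 5533| = 4216
4216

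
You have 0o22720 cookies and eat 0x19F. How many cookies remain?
Convert 0o22720 (octal) → 2×4096 + 2×512 + 7×64 + 2×8 = 9680 (decimal)
Convert 0x19F (hexadecimal) → 1×256 + 9×16 + 15 = 415 (decimal)
Compute 9680 - 415 = 9265
9265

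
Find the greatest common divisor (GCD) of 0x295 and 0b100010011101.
Convert 0x295 (hexadecimal) → 2×256 + 9×16 + 5 = 661 (decimal)
Convert 0b100010011101 (binary) → 2048 + 128 + 16 + 8 + 4 + 1 = 2205 (decimal)
Compute gcd(661, 2205) = 1
1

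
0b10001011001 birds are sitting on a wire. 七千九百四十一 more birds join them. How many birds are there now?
Convert 0b10001011001 (binary) → 1024 + 64 + 16 + 8 + 1 = 1113 (decimal)
Convert 七千九百四十一 (Chinese numeral) → 7×1000 + 9×100 + 4×10 + 1 = 7941 (decimal)
Compute 1113 + 7941 = 9054
9054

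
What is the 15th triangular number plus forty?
The 15th triangular number = 15×16/2 = 120
Convert forty (English words) → 40 (decimal)
Compute 120 + 40 = 160
160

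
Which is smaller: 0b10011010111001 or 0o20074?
Convert 0b10011010111001 (binary) → 8192 + 1024 + 512 + 128 + 32 + 16 + 8 + 1 = 9913 (decimal)
Convert 0o20074 (octal) → 2×4096 + 7×8 + 4 = 8252 (decimal)
Compare 9913 vs 8252: smaller = 8252
8252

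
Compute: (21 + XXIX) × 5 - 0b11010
Convert XXIX (Roman numeral) → 10 + 10 + 9 = 29 (decimal)
Convert 0b11010 (binary) → 16 + 8 + 2 = 26 (decimal)
Expression in decimal: (21 + 29) × 5 - 26
Parentheses first: 21 + 29 = 50
Multiply: 50 × 5 = 250
Subtract: 250 - 26 = 224
224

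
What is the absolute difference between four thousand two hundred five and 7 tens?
Convert four thousand two hundred five (English words) → 4×1000 + 2×100 + 5 = 4205 (decimal)
Convert 7 tens (place-value notation) → 7×10 = 70 (decimal)
Compute |4205 - 70| = 4135
4135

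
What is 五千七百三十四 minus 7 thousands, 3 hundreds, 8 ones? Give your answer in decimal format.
Convert 五千七百三十四 (Chinese numeral) → 5×1000 + 7×100 + 3×10 + 4 = 5734 (decimal)
Convert 7 thousands, 3 hundreds, 8 ones (place-value notation) → 7×1000 + 3×100 + 8 = 7308 (decimal)
Compute 5734 - 7308 = -1574
-1574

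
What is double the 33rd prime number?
The 33rd prime number = 137
Compute 137 × 2 = 274
274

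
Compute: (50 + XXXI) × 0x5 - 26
Convert XXXI (Roman numeral) → 10 + 10 + 10 + 1 = 31 (decimal)
Convert 0x5 (hexadecimal) → 5 (decimal)
Expression in decimal: (50 + 31) × 5 - 26
Parentheses first: 50 + 31 = 81
Multiply: 81 × 5 = 405
Subtract: 405 - 26 = 379
379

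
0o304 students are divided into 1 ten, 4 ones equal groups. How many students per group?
Convert 0o304 (octal) → 3×64 + 4 = 196 (decimal)
Convert 1 ten, 4 ones (place-value notation) → 1×10 + 4 = 14 (decimal)
Compute 196 ÷ 14 = 14
14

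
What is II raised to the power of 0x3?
Convert II (Roman numeral) → 1 + 1 = 2 (decimal)
Convert 0x3 (hexadecimal) → 3 (decimal)
Compute 2 ^ 3 = 8
8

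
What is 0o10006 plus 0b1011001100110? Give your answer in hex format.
Convert 0o10006 (octal) → 1×4096 + 6 = 4102 (decimal)
Convert 0b1011001100110 (binary) → 4096 + 1024 + 512 + 64 + 32 + 4 + 2 = 5734 (decimal)
Compute 4102 + 5734 = 9836
Convert 9836 (decimal) → 9836 = 2×4096 + 6×256 + 6×16 + 12 → 0x266C (hexadecimal)
0x266C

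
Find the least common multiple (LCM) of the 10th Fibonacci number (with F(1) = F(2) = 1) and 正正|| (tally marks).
Convert the 10th Fibonacci number (with F(1) = F(2) = 1) (Fibonacci index) → 1, 1, 2, 3, 5, 8, 13, 21, 34, 55 → 55 (decimal)
Convert 正正|| (tally marks) → 5 + 5 + 2 = 12 (decimal)
Compute lcm(55, 12) = 660
660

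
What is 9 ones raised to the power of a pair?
Convert 9 ones (place-value notation) → 9 (decimal)
Convert a pair (colloquial) → 2 (decimal)
Compute 9 ^ 2 = 81
81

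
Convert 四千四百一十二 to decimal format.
Convert 四千四百一十二 (Chinese numeral) → 4×1000 + 4×100 + 1×10 + 2 = 4412 (decimal)
4412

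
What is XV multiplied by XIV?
Convert XV (Roman numeral) → 10 + 5 = 15 (decimal)
Convert XIV (Roman numeral) → 10 + 4 = 14 (decimal)
Compute 15 × 14 = 210
210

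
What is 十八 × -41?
Convert 十八 (Chinese numeral) → 1×10 + 8 = 18 (decimal)
Compute 18 × -41 = -738
-738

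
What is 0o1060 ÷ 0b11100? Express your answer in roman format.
Convert 0o1060 (octal) → 1×512 + 6×8 = 560 (decimal)
Convert 0b11100 (binary) → 16 + 8 + 4 = 28 (decimal)
Compute 560 ÷ 28 = 20
Convert 20 (decimal) → 20 = 10 + 10 → XX (Roman numeral)
XX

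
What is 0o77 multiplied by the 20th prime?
Convert 0o77 (octal) → 7×8 + 7 = 63 (decimal)
Convert the 20th prime (prime index) → 71 (decimal)
Compute 63 × 71 = 4473
4473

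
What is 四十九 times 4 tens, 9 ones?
Convert 四十九 (Chinese numeral) → 4×10 + 9 = 49 (decimal)
Convert 4 tens, 9 ones (place-value notation) → 4×10 + 9 = 49 (decimal)
Compute 49 × 49 = 2401
2401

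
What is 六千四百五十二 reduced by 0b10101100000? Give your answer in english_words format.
Convert 六千四百五十二 (Chinese numeral) → 6×1000 + 4×100 + 5×10 + 2 = 6452 (decimal)
Convert 0b10101100000 (binary) → 1024 + 256 + 64 + 32 = 1376 (decimal)
Compute 6452 - 1376 = 5076
Convert 5076 (decimal) → 5076 = 5×1000 + 76 → five thousand seventy-six (English words)
five thousand seventy-six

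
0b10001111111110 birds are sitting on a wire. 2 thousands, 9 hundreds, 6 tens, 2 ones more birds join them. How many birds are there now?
Convert 0b10001111111110 (binary) → 8192 + 512 + 256 + 128 + 64 + 32 + 16 + 8 + 4 + 2 = 9214 (decimal)
Convert 2 thousands, 9 hundreds, 6 tens, 2 ones (place-value notation) → 2×1000 + 9×100 + 6×10 + 2 = 2962 (decimal)
Compute 9214 + 2962 = 12176
12176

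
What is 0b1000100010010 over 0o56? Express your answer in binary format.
Convert 0b1000100010010 (binary) → 4096 + 256 + 16 + 2 = 4370 (decimal)
Convert 0o56 (octal) → 5×8 + 6 = 46 (decimal)
Compute 4370 ÷ 46 = 95
Convert 95 (decimal) → 95 = 64 + 16 + 8 + 4 + 2 + 1 → 0b1011111 (binary)
0b1011111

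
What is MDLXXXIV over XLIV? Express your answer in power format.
Convert MDLXXXIV (Roman numeral) → 1000 + 500 + 50 + 10 + 10 + 10 + 4 = 1584 (decimal)
Convert XLIV (Roman numeral) → 40 + 4 = 44 (decimal)
Compute 1584 ÷ 44 = 36
Convert 36 (decimal) → 6^2 (power)
6^2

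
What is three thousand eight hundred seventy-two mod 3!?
Convert three thousand eight hundred seventy-two (English words) → 3×1000 + 8×100 + 72 = 3872 (decimal)
Convert 3! (factorial) → 6 (decimal)
Compute 3872 mod 6 = 2
2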